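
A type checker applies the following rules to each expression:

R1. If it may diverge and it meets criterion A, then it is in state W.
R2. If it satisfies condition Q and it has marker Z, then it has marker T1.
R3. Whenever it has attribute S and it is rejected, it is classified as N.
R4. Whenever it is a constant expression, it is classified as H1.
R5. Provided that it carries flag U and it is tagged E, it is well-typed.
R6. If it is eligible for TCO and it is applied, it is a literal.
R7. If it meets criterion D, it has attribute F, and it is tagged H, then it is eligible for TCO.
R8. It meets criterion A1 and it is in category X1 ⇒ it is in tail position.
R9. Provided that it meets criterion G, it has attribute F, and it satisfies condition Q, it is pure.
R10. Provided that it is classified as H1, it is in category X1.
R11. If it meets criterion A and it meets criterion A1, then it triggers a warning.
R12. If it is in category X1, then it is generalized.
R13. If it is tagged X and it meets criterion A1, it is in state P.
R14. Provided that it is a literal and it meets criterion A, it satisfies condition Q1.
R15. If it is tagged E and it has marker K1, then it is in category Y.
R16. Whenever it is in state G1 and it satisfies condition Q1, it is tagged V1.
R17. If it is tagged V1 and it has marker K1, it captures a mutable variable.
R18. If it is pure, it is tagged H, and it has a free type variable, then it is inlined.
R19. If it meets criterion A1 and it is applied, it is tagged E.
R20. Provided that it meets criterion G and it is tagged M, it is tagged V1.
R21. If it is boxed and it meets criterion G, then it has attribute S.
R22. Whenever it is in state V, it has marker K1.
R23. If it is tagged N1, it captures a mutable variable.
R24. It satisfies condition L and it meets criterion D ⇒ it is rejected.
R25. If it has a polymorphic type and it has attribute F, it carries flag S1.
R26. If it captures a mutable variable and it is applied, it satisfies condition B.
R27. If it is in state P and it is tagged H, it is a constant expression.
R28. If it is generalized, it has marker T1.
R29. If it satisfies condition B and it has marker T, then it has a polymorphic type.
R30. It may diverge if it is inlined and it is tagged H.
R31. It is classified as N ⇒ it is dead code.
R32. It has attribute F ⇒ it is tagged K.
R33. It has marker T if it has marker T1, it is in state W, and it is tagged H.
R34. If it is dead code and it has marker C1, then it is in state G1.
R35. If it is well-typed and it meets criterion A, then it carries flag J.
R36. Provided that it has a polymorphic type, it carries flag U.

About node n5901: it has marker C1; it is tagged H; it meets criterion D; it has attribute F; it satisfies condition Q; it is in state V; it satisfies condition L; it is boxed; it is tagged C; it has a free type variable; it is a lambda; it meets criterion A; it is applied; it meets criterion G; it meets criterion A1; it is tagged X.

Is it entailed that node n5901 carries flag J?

Yes

By R7 (it meets criterion D, it has attribute F, it is tagged H): it is eligible for TCO.
By R9 (it meets criterion G, it has attribute F, it satisfies condition Q): it is pure.
By R13 (it is tagged X, it meets criterion A1): it is in state P.
By R18 (it is pure, it is tagged H, it has a free type variable): it is inlined.
By R19 (it meets criterion A1, it is applied): it is tagged E.
By R21 (it is boxed, it meets criterion G): it has attribute S.
By R22 (it is in state V): it has marker K1.
By R24 (it satisfies condition L, it meets criterion D): it is rejected.
By R27 (it is in state P, it is tagged H): it is a constant expression.
By R30 (it is inlined, it is tagged H): it may diverge.
By R1 (it may diverge, it meets criterion A): it is in state W.
By R3 (it has attribute S, it is rejected): it is classified as N.
By R4 (it is a constant expression): it is classified as H1.
By R6 (it is eligible for TCO, it is applied): it is a literal.
By R10 (it is classified as H1): it is in category X1.
By R12 (it is in category X1): it is generalized.
By R14 (it is a literal, it meets criterion A): it satisfies condition Q1.
By R28 (it is generalized): it has marker T1.
By R31 (it is classified as N): it is dead code.
By R33 (it has marker T1, it is in state W, it is tagged H): it has marker T.
By R34 (it is dead code, it has marker C1): it is in state G1.
By R16 (it is in state G1, it satisfies condition Q1): it is tagged V1.
By R17 (it is tagged V1, it has marker K1): it captures a mutable variable.
By R26 (it captures a mutable variable, it is applied): it satisfies condition B.
By R29 (it satisfies condition B, it has marker T): it has a polymorphic type.
By R36 (it has a polymorphic type): it carries flag U.
By R5 (it carries flag U, it is tagged E): it is well-typed.
By R35 (it is well-typed, it meets criterion A): it carries flag J.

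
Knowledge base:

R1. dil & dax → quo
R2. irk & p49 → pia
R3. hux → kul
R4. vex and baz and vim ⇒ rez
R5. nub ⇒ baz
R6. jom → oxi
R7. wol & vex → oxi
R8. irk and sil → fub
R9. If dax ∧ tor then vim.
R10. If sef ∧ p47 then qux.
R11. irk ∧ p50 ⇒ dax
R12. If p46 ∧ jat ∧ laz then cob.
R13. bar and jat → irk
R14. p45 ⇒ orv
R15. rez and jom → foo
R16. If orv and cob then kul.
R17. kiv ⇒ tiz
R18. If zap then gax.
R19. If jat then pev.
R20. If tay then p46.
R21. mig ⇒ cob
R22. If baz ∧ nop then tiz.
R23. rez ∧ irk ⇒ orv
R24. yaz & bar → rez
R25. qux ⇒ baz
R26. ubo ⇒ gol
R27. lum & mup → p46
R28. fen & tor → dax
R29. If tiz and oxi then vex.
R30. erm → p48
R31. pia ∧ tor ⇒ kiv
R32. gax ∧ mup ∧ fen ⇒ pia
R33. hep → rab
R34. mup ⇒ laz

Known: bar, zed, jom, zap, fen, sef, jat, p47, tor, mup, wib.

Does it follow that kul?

Forward chaining from the given facts derives: oxi, qux, irk, gax, pev, baz, dax, pia, laz, vim, kiv, tiz, vex, rez, foo, orv.
Rules concluding kul: R3 needs hux; R16 needs cob — none of these are established.

No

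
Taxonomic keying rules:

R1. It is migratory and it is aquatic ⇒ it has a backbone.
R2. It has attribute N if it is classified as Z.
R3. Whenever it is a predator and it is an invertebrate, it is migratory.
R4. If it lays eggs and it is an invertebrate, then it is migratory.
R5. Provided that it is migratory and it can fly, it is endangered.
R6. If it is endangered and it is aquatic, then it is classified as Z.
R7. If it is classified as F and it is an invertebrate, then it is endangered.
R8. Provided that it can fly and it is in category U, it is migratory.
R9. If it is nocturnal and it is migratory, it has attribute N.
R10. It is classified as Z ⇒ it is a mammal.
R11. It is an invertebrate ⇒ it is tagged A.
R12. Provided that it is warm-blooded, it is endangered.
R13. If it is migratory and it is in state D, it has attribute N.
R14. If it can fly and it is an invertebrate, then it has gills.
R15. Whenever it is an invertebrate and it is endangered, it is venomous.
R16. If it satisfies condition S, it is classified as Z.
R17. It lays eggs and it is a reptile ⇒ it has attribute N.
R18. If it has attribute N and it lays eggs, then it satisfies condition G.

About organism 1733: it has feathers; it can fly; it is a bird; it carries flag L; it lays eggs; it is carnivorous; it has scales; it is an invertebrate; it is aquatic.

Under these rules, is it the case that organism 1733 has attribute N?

By R4 (it lays eggs, it is an invertebrate): it is migratory.
By R5 (it is migratory, it can fly): it is endangered.
By R6 (it is endangered, it is aquatic): it is classified as Z.
By R2 (it is classified as Z): it has attribute N.

Yes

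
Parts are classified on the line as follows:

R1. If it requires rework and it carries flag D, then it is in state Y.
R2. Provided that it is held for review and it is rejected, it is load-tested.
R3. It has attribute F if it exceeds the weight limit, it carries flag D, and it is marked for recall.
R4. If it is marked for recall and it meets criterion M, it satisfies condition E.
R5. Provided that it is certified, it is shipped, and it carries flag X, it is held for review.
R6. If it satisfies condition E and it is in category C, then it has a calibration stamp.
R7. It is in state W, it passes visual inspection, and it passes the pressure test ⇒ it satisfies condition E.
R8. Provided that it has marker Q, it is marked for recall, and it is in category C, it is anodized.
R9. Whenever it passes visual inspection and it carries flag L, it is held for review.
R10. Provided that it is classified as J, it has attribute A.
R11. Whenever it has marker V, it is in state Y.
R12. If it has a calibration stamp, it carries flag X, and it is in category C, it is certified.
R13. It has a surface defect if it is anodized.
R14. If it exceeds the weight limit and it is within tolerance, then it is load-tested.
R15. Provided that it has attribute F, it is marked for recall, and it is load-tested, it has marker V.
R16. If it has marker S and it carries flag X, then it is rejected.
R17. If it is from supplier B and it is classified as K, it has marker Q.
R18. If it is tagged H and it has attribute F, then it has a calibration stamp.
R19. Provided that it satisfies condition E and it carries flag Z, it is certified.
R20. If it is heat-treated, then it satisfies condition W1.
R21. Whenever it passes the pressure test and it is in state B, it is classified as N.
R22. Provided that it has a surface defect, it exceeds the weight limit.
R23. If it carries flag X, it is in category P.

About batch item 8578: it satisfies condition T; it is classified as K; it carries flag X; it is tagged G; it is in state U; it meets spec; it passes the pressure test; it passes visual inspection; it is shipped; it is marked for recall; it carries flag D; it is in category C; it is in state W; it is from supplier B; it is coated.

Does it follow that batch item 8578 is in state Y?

No

Forward chaining from the given facts derives: satisfies condition E, has marker Q, is in category P, has a calibration stamp, is anodized, is certified, has a surface defect, exceeds the weight limit, has attribute F, is held for review.
Rules concluding "it is in state Y": R1 needs "it requires rework"; R11 needs "it has marker V" — none of these are established.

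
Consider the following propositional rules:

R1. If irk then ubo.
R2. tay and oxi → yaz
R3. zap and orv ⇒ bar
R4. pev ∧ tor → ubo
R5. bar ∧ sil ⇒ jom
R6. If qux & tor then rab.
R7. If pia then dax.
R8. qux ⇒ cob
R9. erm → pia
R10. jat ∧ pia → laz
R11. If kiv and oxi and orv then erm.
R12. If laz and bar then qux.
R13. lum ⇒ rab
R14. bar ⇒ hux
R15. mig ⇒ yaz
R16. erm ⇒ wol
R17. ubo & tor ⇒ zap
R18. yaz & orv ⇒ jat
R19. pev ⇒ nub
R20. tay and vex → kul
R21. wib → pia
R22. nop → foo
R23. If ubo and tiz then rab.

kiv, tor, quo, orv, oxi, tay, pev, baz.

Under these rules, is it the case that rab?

Yes

yaz  (by R2: tay, oxi)
ubo  (by R4: pev, tor)
erm  (by R11: kiv, oxi, orv)
zap  (by R17: ubo, tor)
jat  (by R18: yaz, orv)
bar  (by R3: zap, orv)
pia  (by R9: erm)
laz  (by R10: jat, pia)
qux  (by R12: laz, bar)
rab  (by R6: qux, tor)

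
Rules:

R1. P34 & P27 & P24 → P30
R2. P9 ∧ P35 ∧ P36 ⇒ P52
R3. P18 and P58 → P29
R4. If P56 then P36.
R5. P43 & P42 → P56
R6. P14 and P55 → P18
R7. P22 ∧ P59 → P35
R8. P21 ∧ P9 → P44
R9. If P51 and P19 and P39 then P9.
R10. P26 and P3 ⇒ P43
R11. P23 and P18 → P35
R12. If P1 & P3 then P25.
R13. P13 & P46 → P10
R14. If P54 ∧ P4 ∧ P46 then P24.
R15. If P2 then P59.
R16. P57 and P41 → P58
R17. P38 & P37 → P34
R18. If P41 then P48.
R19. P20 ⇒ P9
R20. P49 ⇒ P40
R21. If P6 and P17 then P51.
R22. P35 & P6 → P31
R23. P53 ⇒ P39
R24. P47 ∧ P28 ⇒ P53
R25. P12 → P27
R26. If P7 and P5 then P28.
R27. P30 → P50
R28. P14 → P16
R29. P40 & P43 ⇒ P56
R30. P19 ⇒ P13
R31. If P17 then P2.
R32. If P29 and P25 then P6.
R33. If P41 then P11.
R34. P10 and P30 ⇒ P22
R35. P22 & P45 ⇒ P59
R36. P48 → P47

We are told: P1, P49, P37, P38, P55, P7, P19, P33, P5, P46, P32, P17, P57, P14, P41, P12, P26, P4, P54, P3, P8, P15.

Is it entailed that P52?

Yes

P18  (by R6: P14, P55)
P43  (by R10: P26, P3)
P25  (by R12: P1, P3)
P24  (by R14: P54, P4, P46)
P58  (by R16: P57, P41)
P34  (by R17: P38, P37)
P48  (by R18: P41)
P40  (by R20: P49)
P27  (by R25: P12)
P28  (by R26: P7, P5)
P56  (by R29: P40, P43)
P13  (by R30: P19)
P2  (by R31: P17)
P47  (by R36: P48)
P30  (by R1: P34, P27, P24)
P29  (by R3: P18, P58)
P36  (by R4: P56)
P10  (by R13: P13, P46)
P59  (by R15: P2)
P53  (by R24: P47, P28)
P6  (by R32: P29, P25)
P22  (by R34: P10, P30)
P35  (by R7: P22, P59)
P51  (by R21: P6, P17)
P39  (by R23: P53)
P9  (by R9: P51, P19, P39)
P52  (by R2: P9, P35, P36)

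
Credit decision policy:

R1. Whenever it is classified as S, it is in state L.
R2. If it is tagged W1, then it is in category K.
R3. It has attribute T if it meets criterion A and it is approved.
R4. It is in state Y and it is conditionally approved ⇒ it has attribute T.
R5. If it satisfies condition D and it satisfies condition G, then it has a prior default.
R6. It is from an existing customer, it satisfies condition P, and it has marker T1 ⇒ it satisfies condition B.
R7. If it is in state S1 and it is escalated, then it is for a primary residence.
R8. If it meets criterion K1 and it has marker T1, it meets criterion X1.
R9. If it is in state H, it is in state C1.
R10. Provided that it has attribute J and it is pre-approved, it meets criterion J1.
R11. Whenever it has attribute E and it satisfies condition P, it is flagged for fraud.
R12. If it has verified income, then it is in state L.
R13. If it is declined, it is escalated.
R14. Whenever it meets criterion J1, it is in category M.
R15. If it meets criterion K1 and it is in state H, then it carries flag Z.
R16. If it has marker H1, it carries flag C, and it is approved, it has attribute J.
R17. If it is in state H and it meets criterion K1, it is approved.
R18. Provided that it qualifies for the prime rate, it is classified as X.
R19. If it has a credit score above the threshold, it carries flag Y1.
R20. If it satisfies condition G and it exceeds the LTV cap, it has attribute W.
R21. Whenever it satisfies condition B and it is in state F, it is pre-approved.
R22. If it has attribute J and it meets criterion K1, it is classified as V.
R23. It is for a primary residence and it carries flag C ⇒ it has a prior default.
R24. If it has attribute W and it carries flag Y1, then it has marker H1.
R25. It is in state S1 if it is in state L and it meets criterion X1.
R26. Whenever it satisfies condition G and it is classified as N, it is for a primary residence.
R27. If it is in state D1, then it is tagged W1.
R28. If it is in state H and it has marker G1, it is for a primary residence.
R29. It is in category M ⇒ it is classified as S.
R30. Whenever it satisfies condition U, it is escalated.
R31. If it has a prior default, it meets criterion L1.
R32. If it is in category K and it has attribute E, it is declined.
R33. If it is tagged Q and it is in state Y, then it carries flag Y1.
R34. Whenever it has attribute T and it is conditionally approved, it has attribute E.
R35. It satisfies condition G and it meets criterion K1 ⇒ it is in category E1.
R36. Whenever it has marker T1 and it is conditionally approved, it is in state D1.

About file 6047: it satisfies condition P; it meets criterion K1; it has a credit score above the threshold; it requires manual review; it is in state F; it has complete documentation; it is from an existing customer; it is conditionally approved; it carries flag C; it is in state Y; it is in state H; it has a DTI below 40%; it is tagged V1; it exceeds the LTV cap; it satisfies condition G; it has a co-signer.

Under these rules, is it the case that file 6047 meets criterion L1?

No

Forward chaining from the given facts derives: has attribute T, is in state C1, carries flag Z, is approved, carries flag Y1, has attribute W, has marker H1, has attribute E, is in category E1, is flagged for fraud, has attribute J, is classified as V.
The only rule concluding "it meets criterion L1" is R31, which needs "it has a prior default"; that is never established.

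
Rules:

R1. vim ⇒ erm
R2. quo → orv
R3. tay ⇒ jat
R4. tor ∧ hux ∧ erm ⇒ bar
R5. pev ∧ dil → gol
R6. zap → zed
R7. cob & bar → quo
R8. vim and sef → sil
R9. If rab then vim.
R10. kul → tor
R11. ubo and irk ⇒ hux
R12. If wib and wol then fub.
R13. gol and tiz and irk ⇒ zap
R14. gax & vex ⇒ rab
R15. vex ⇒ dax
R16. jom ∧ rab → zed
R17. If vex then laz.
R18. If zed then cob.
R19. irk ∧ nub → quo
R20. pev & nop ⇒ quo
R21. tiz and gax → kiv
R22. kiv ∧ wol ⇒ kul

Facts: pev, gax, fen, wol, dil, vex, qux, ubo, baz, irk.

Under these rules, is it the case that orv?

No

Forward chaining from the given facts derives: gol, hux, rab, dax, laz, vim, erm.
The only rule concluding orv is R2, which needs quo; that is never established.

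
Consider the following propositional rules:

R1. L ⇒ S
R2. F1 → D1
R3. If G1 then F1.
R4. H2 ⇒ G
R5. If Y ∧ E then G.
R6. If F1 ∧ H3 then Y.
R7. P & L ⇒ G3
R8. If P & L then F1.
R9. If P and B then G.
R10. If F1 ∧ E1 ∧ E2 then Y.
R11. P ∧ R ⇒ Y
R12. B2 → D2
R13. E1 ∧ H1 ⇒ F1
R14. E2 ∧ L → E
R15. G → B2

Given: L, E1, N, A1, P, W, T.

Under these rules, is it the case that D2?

Forward chaining from the given facts derives: S, G3, F1, D1.
The only rule concluding D2 is R12, which needs B2; that is never established.

No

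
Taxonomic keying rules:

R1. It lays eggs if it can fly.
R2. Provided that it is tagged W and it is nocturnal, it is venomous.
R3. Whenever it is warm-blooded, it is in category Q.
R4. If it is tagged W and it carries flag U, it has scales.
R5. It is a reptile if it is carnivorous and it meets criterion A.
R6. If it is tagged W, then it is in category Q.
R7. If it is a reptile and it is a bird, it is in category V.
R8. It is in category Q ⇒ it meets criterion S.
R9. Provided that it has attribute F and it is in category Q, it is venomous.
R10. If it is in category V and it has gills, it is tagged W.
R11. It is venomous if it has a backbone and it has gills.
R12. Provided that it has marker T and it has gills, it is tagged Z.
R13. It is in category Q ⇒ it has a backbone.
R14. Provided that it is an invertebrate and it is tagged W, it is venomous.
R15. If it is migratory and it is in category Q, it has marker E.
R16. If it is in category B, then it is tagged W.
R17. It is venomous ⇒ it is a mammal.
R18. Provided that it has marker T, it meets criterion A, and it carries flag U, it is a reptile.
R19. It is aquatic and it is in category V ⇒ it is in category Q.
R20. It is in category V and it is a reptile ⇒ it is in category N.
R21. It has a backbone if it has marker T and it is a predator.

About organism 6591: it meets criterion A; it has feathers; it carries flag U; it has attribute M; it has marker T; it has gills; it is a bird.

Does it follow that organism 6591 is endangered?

Forward chaining from the given facts derives: is tagged Z, is a reptile, is in category V, is tagged W, is in category N, has scales, is in category Q, meets criterion S, has a backbone, is venomous, is a mammal.
No rule has "it is endangered" as its conclusion, and it is not among the given facts.

No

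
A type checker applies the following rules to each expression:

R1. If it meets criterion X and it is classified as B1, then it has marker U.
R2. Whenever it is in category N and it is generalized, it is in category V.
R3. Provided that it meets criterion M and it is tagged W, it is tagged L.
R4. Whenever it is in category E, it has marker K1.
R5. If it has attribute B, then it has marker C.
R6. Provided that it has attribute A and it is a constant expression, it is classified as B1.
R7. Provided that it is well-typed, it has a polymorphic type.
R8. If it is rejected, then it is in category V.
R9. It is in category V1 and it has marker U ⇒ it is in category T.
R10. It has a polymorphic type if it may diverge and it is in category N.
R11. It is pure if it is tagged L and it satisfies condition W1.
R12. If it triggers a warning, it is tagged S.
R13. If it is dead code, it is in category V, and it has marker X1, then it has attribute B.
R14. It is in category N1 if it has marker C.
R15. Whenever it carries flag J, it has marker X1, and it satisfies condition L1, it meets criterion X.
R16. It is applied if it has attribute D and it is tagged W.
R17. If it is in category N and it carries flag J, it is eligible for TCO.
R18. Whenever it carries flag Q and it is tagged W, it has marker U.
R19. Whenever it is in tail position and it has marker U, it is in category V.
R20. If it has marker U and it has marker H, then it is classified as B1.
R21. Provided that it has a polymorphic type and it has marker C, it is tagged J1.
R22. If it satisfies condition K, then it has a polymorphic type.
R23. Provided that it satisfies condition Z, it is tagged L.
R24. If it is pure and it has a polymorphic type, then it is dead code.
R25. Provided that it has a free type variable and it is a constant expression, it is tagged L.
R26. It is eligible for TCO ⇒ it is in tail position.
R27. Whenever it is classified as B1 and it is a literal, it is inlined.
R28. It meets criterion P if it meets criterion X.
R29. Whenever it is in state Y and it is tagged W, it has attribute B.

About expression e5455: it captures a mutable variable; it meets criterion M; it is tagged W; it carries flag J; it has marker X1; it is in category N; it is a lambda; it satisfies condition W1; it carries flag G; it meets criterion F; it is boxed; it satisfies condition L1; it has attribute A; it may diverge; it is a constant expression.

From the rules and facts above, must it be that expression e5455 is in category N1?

Yes

By R3 (it meets criterion M, it is tagged W): it is tagged L.
By R6 (it has attribute A, it is a constant expression): it is classified as B1.
By R10 (it may diverge, it is in category N): it has a polymorphic type.
By R11 (it is tagged L, it satisfies condition W1): it is pure.
By R15 (it carries flag J, it has marker X1, it satisfies condition L1): it meets criterion X.
By R17 (it is in category N, it carries flag J): it is eligible for TCO.
By R24 (it is pure, it has a polymorphic type): it is dead code.
By R26 (it is eligible for TCO): it is in tail position.
By R1 (it meets criterion X, it is classified as B1): it has marker U.
By R19 (it is in tail position, it has marker U): it is in category V.
By R13 (it is dead code, it is in category V, it has marker X1): it has attribute B.
By R5 (it has attribute B): it has marker C.
By R14 (it has marker C): it is in category N1.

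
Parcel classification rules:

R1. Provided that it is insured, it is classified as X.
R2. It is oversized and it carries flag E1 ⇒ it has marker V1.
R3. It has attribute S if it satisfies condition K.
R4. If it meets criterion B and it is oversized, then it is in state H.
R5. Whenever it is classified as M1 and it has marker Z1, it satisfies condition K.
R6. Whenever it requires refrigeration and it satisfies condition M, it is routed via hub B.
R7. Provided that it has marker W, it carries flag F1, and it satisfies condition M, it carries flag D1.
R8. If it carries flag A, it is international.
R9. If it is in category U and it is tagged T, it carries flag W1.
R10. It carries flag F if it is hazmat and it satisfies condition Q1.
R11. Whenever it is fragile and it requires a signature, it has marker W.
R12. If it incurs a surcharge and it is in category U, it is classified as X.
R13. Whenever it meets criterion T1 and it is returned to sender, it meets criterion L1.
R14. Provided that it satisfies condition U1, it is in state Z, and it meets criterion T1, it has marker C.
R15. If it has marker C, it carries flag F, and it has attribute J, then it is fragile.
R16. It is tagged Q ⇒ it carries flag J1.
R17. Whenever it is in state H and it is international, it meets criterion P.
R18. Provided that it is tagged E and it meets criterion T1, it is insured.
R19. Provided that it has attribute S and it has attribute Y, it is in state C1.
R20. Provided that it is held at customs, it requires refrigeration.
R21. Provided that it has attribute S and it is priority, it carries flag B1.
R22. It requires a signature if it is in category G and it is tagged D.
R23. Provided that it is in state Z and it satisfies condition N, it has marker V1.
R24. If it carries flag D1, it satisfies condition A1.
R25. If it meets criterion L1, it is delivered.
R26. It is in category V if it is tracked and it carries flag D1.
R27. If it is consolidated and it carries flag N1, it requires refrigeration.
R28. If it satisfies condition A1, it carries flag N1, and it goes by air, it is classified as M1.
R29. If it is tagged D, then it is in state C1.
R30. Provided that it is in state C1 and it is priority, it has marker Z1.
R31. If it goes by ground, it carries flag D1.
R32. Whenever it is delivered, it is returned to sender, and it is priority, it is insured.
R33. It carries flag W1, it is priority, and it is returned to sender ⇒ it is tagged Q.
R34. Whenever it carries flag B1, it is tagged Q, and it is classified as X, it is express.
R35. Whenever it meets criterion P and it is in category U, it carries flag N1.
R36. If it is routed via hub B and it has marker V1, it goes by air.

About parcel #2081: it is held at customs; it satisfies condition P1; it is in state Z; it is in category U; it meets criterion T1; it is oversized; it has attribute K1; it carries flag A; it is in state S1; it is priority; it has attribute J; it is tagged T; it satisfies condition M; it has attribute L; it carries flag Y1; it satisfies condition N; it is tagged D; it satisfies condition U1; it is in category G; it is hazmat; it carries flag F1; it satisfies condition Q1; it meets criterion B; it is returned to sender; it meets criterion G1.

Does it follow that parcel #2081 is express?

Yes

By R4 (it meets criterion B, it is oversized): it is in state H.
By R8 (it carries flag A): it is international.
By R9 (it is in category U, it is tagged T): it carries flag W1.
By R10 (it is hazmat, it satisfies condition Q1): it carries flag F.
By R13 (it meets criterion T1, it is returned to sender): it meets criterion L1.
By R14 (it satisfies condition U1, it is in state Z, it meets criterion T1): it has marker C.
By R15 (it has marker C, it carries flag F, it has attribute J): it is fragile.
By R17 (it is in state H, it is international): it meets criterion P.
By R20 (it is held at customs): it requires refrigeration.
By R22 (it is in category G, it is tagged D): it requires a signature.
By R23 (it is in state Z, it satisfies condition N): it has marker V1.
By R25 (it meets criterion L1): it is delivered.
By R29 (it is tagged D): it is in state C1.
By R30 (it is in state C1, it is priority): it has marker Z1.
By R32 (it is delivered, it is returned to sender, it is priority): it is insured.
By R33 (it carries flag W1, it is priority, it is returned to sender): it is tagged Q.
By R35 (it meets criterion P, it is in category U): it carries flag N1.
By R1 (it is insured): it is classified as X.
By R6 (it requires refrigeration, it satisfies condition M): it is routed via hub B.
By R11 (it is fragile, it requires a signature): it has marker W.
By R36 (it is routed via hub B, it has marker V1): it goes by air.
By R7 (it has marker W, it carries flag F1, it satisfies condition M): it carries flag D1.
By R24 (it carries flag D1): it satisfies condition A1.
By R28 (it satisfies condition A1, it carries flag N1, it goes by air): it is classified as M1.
By R5 (it is classified as M1, it has marker Z1): it satisfies condition K.
By R3 (it satisfies condition K): it has attribute S.
By R21 (it has attribute S, it is priority): it carries flag B1.
By R34 (it carries flag B1, it is tagged Q, it is classified as X): it is express.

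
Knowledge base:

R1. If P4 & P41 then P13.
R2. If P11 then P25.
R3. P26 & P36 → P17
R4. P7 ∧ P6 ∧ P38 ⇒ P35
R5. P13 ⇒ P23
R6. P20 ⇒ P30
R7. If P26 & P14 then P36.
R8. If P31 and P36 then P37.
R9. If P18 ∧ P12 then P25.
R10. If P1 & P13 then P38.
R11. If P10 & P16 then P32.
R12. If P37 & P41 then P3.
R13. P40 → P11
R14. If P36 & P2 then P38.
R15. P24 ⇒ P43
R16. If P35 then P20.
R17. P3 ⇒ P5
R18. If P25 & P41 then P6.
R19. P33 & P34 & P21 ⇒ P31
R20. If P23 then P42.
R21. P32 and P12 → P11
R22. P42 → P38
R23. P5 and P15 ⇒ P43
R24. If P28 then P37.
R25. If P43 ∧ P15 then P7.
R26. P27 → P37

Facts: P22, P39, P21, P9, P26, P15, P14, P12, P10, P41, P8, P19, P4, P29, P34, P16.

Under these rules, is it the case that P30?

Forward chaining from the given facts derives: P13, P23, P36, P32, P42, P11, P38, P25, P17, P6.
The only rule concluding P30 is R6, which needs P20; that is never established.

No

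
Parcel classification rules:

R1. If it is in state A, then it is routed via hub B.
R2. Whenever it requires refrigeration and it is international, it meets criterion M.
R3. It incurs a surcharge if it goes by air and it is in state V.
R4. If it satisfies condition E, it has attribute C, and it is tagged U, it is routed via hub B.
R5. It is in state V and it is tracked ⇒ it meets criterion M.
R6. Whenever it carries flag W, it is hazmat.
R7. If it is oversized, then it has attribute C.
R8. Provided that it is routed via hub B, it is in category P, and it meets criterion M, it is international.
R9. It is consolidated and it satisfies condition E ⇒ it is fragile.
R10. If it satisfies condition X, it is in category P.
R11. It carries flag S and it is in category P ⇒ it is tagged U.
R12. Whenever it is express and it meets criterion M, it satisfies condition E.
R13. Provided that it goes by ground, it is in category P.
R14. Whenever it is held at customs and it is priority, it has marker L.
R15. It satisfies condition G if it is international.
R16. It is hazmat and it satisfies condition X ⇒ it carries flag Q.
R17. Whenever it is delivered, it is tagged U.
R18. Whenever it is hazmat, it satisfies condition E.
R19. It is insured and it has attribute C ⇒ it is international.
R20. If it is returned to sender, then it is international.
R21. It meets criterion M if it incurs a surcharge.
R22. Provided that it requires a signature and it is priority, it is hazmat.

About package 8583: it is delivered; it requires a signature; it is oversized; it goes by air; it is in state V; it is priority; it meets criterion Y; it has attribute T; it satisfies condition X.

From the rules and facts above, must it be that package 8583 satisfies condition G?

Yes

By R3 (it goes by air, it is in state V): it incurs a surcharge.
By R7 (it is oversized): it has attribute C.
By R10 (it satisfies condition X): it is in category P.
By R17 (it is delivered): it is tagged U.
By R21 (it incurs a surcharge): it meets criterion M.
By R22 (it requires a signature, it is priority): it is hazmat.
By R18 (it is hazmat): it satisfies condition E.
By R4 (it satisfies condition E, it has attribute C, it is tagged U): it is routed via hub B.
By R8 (it is routed via hub B, it is in category P, it meets criterion M): it is international.
By R15 (it is international): it satisfies condition G.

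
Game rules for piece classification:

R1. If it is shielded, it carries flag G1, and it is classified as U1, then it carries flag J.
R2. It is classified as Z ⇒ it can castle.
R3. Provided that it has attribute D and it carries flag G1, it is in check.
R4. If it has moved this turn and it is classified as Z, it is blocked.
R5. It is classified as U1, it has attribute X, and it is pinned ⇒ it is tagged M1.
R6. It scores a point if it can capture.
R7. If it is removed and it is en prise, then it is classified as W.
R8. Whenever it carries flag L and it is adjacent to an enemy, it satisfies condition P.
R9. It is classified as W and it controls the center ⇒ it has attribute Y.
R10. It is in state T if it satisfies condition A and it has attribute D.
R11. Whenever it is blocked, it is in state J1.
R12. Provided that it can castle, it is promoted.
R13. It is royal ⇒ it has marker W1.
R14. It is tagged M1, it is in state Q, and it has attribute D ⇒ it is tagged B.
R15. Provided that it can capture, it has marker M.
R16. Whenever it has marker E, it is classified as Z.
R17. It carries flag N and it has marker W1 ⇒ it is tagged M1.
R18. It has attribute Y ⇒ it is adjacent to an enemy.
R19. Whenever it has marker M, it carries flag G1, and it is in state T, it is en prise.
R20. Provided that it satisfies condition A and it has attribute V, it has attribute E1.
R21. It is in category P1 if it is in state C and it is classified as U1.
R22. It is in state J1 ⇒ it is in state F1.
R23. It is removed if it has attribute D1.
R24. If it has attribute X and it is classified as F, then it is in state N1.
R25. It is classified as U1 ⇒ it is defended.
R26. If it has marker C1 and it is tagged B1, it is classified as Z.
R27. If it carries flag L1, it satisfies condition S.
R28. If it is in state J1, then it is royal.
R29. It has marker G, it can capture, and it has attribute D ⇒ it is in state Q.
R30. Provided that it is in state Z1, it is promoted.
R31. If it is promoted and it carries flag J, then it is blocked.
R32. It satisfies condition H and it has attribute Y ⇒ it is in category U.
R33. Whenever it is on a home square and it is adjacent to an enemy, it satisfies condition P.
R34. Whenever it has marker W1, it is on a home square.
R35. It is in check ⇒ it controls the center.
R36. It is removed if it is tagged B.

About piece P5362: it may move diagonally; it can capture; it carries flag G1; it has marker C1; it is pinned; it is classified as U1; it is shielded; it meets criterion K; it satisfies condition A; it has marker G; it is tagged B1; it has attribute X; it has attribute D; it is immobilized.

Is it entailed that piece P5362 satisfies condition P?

By R1 (it is shielded, it carries flag G1, it is classified as U1): it carries flag J.
By R3 (it has attribute D, it carries flag G1): it is in check.
By R5 (it is classified as U1, it has attribute X, it is pinned): it is tagged M1.
By R10 (it satisfies condition A, it has attribute D): it is in state T.
By R15 (it can capture): it has marker M.
By R19 (it has marker M, it carries flag G1, it is in state T): it is en prise.
By R26 (it has marker C1, it is tagged B1): it is classified as Z.
By R29 (it has marker G, it can capture, it has attribute D): it is in state Q.
By R35 (it is in check): it controls the center.
By R2 (it is classified as Z): it can castle.
By R12 (it can castle): it is promoted.
By R14 (it is tagged M1, it is in state Q, it has attribute D): it is tagged B.
By R31 (it is promoted, it carries flag J): it is blocked.
By R36 (it is tagged B): it is removed.
By R7 (it is removed, it is en prise): it is classified as W.
By R9 (it is classified as W, it controls the center): it has attribute Y.
By R11 (it is blocked): it is in state J1.
By R18 (it has attribute Y): it is adjacent to an enemy.
By R28 (it is in state J1): it is royal.
By R13 (it is royal): it has marker W1.
By R34 (it has marker W1): it is on a home square.
By R33 (it is on a home square, it is adjacent to an enemy): it satisfies condition P.

Yes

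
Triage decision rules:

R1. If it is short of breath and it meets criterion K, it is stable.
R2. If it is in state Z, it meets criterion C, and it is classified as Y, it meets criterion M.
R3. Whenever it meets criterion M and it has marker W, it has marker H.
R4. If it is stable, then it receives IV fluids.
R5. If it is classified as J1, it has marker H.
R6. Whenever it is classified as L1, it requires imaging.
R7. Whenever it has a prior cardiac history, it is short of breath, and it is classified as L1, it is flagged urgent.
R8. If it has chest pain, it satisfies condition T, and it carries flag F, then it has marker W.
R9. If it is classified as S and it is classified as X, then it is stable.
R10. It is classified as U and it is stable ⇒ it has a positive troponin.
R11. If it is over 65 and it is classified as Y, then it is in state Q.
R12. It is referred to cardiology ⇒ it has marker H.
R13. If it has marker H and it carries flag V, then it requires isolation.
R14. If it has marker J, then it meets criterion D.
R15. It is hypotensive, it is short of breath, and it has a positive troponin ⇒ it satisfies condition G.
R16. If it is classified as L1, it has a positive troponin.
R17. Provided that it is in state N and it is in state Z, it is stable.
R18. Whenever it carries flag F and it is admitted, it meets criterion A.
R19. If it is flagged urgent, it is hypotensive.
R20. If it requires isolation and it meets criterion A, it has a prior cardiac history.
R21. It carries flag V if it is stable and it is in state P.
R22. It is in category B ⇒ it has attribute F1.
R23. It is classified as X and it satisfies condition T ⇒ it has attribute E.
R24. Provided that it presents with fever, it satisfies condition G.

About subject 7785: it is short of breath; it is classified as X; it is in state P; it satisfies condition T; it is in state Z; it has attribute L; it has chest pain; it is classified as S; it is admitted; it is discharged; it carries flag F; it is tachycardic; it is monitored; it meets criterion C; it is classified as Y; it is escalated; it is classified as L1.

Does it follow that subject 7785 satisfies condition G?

By R2 (it is in state Z, it meets criterion C, it is classified as Y): it meets criterion M.
By R8 (it has chest pain, it satisfies condition T, it carries flag F): it has marker W.
By R9 (it is classified as S, it is classified as X): it is stable.
By R16 (it is classified as L1): it has a positive troponin.
By R18 (it carries flag F, it is admitted): it meets criterion A.
By R21 (it is stable, it is in state P): it carries flag V.
By R3 (it meets criterion M, it has marker W): it has marker H.
By R13 (it has marker H, it carries flag V): it requires isolation.
By R20 (it requires isolation, it meets criterion A): it has a prior cardiac history.
By R7 (it has a prior cardiac history, it is short of breath, it is classified as L1): it is flagged urgent.
By R19 (it is flagged urgent): it is hypotensive.
By R15 (it is hypotensive, it is short of breath, it has a positive troponin): it satisfies condition G.

Yes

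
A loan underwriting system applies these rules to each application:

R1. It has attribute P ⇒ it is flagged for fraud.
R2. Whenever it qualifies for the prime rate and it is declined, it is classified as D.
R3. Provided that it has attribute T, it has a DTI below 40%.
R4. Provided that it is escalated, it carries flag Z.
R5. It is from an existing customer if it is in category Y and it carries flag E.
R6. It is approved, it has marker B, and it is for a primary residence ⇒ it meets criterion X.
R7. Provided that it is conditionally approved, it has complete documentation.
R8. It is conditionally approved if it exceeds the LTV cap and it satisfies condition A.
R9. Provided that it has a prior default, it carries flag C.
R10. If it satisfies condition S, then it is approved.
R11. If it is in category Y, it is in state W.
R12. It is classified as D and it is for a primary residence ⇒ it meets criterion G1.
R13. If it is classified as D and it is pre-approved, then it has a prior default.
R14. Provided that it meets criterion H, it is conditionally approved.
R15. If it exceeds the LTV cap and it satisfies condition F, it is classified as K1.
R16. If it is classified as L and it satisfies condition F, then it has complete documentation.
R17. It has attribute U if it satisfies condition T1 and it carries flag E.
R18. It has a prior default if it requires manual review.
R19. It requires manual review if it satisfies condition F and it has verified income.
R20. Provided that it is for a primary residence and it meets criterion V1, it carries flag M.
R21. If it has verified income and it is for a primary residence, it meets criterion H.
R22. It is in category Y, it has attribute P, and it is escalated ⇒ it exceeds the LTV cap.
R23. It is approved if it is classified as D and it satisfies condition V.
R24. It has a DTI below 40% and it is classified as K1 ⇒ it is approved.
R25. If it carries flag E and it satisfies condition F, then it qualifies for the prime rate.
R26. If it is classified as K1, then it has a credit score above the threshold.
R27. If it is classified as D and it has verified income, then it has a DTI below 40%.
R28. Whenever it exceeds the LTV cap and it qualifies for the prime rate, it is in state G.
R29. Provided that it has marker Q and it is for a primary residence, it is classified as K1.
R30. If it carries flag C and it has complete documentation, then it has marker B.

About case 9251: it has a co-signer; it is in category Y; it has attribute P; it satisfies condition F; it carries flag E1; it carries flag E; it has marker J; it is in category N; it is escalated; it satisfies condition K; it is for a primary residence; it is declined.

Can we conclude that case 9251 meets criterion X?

Forward chaining from the given facts derives: is flagged for fraud, carries flag Z, is from an existing customer, is in state W, exceeds the LTV cap, qualifies for the prime rate, is in state G, is classified as D, meets criterion G1, is classified as K1, has a credit score above the threshold.
The only rule concluding "it meets criterion X" is R6, which needs "it is approved"; that is never established.

No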